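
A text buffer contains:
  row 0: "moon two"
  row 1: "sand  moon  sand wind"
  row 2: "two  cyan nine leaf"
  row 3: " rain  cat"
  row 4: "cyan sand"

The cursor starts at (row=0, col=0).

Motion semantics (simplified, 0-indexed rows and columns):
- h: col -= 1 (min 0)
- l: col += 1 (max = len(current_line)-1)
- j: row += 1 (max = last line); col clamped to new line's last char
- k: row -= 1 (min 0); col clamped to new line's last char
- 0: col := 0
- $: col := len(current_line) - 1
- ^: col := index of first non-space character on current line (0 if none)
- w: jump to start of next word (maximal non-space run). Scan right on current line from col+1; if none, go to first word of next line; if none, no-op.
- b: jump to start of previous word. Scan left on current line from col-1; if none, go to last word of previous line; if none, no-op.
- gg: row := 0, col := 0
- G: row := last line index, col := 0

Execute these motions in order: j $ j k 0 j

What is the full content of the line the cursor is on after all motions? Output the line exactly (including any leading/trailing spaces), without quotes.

Answer: two  cyan nine leaf

Derivation:
After 1 (j): row=1 col=0 char='s'
After 2 ($): row=1 col=20 char='d'
After 3 (j): row=2 col=18 char='f'
After 4 (k): row=1 col=18 char='i'
After 5 (0): row=1 col=0 char='s'
After 6 (j): row=2 col=0 char='t'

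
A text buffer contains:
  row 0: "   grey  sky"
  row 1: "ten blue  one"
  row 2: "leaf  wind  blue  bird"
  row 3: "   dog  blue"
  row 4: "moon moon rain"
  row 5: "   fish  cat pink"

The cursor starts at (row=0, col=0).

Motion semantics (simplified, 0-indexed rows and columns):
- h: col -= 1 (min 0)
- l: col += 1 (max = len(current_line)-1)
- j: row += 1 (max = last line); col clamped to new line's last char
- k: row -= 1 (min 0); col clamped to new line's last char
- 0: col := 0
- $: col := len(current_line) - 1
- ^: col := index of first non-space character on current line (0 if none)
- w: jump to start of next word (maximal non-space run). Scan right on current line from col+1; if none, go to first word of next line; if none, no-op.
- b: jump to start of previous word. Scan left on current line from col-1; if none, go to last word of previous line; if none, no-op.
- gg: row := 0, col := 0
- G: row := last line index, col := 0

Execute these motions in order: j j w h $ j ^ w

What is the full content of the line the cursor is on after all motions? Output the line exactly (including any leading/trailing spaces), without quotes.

After 1 (j): row=1 col=0 char='t'
After 2 (j): row=2 col=0 char='l'
After 3 (w): row=2 col=6 char='w'
After 4 (h): row=2 col=5 char='_'
After 5 ($): row=2 col=21 char='d'
After 6 (j): row=3 col=11 char='e'
After 7 (^): row=3 col=3 char='d'
After 8 (w): row=3 col=8 char='b'

Answer:    dog  blue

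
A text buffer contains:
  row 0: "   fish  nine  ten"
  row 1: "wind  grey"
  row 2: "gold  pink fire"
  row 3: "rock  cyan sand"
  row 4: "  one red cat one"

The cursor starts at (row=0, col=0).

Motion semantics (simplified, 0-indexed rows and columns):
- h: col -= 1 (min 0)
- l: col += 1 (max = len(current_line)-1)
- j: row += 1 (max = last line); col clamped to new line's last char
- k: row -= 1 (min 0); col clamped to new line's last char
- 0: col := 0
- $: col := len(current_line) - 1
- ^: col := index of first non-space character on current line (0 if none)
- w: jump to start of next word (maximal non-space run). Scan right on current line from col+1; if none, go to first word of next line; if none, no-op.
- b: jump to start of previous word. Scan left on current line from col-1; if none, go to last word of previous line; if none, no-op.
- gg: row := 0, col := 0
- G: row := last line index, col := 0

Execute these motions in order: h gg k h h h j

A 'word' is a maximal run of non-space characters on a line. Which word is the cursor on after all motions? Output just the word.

Answer: wind

Derivation:
After 1 (h): row=0 col=0 char='_'
After 2 (gg): row=0 col=0 char='_'
After 3 (k): row=0 col=0 char='_'
After 4 (h): row=0 col=0 char='_'
After 5 (h): row=0 col=0 char='_'
After 6 (h): row=0 col=0 char='_'
After 7 (j): row=1 col=0 char='w'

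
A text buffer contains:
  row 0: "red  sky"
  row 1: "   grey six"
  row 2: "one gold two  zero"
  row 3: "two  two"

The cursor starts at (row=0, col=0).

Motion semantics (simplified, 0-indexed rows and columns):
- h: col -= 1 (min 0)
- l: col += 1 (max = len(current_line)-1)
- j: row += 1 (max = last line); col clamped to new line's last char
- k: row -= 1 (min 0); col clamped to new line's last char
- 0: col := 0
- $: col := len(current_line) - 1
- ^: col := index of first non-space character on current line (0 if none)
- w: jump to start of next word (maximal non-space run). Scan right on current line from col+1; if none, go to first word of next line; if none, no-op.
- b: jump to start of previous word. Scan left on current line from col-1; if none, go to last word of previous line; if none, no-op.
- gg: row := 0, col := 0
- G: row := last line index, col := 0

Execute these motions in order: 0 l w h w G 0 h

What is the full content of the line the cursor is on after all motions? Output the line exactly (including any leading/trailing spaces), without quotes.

Answer: two  two

Derivation:
After 1 (0): row=0 col=0 char='r'
After 2 (l): row=0 col=1 char='e'
After 3 (w): row=0 col=5 char='s'
After 4 (h): row=0 col=4 char='_'
After 5 (w): row=0 col=5 char='s'
After 6 (G): row=3 col=0 char='t'
After 7 (0): row=3 col=0 char='t'
After 8 (h): row=3 col=0 char='t'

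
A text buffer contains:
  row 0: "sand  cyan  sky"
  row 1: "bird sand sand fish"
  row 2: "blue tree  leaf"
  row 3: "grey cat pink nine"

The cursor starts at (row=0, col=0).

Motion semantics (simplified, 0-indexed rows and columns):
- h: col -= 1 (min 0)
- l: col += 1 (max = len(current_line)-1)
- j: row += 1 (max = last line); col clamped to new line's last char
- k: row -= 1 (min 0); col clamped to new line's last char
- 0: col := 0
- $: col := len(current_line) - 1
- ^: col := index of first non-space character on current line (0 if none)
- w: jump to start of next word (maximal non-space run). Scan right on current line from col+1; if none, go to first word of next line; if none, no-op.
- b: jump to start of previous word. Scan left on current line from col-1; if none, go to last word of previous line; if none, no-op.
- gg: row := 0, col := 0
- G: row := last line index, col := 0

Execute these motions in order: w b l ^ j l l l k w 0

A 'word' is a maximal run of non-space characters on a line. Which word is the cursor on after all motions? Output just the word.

After 1 (w): row=0 col=6 char='c'
After 2 (b): row=0 col=0 char='s'
After 3 (l): row=0 col=1 char='a'
After 4 (^): row=0 col=0 char='s'
After 5 (j): row=1 col=0 char='b'
After 6 (l): row=1 col=1 char='i'
After 7 (l): row=1 col=2 char='r'
After 8 (l): row=1 col=3 char='d'
After 9 (k): row=0 col=3 char='d'
After 10 (w): row=0 col=6 char='c'
After 11 (0): row=0 col=0 char='s'

Answer: sand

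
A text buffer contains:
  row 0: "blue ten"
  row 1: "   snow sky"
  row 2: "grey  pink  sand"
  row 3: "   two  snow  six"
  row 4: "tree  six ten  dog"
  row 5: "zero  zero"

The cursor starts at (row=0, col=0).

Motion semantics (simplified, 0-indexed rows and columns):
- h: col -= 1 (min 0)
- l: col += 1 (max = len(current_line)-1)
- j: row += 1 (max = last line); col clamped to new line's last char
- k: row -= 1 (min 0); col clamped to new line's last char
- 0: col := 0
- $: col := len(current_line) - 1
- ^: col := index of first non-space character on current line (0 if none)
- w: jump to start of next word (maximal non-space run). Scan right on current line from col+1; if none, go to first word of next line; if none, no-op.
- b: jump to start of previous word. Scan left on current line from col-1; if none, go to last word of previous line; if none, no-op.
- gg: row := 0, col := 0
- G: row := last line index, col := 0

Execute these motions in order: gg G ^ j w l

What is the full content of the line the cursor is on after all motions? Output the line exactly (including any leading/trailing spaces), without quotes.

After 1 (gg): row=0 col=0 char='b'
After 2 (G): row=5 col=0 char='z'
After 3 (^): row=5 col=0 char='z'
After 4 (j): row=5 col=0 char='z'
After 5 (w): row=5 col=6 char='z'
After 6 (l): row=5 col=7 char='e'

Answer: zero  zero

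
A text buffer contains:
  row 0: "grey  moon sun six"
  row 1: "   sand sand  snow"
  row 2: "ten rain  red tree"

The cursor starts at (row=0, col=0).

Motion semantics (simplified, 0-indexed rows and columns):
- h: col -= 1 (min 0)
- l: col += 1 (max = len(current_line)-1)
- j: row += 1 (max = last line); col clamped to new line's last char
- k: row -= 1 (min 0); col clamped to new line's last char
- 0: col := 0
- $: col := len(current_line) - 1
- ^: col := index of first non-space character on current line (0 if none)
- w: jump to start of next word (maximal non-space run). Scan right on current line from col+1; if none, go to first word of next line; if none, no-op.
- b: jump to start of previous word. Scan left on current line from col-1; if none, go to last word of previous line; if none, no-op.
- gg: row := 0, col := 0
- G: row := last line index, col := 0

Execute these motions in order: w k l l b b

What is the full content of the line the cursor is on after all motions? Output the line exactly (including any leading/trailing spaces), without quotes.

After 1 (w): row=0 col=6 char='m'
After 2 (k): row=0 col=6 char='m'
After 3 (l): row=0 col=7 char='o'
After 4 (l): row=0 col=8 char='o'
After 5 (b): row=0 col=6 char='m'
After 6 (b): row=0 col=0 char='g'

Answer: grey  moon sun six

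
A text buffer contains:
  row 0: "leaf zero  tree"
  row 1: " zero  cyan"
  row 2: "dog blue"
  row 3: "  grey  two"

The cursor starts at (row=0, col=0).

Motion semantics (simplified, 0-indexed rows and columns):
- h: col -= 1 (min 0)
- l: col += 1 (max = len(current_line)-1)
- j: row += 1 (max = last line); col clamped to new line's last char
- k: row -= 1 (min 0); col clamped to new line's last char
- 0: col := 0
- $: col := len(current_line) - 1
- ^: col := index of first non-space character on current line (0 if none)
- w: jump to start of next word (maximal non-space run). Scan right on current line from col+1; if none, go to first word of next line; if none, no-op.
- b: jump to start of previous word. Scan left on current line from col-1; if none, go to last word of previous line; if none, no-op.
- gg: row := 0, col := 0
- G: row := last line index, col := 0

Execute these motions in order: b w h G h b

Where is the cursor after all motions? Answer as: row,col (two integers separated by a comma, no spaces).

After 1 (b): row=0 col=0 char='l'
After 2 (w): row=0 col=5 char='z'
After 3 (h): row=0 col=4 char='_'
After 4 (G): row=3 col=0 char='_'
After 5 (h): row=3 col=0 char='_'
After 6 (b): row=2 col=4 char='b'

Answer: 2,4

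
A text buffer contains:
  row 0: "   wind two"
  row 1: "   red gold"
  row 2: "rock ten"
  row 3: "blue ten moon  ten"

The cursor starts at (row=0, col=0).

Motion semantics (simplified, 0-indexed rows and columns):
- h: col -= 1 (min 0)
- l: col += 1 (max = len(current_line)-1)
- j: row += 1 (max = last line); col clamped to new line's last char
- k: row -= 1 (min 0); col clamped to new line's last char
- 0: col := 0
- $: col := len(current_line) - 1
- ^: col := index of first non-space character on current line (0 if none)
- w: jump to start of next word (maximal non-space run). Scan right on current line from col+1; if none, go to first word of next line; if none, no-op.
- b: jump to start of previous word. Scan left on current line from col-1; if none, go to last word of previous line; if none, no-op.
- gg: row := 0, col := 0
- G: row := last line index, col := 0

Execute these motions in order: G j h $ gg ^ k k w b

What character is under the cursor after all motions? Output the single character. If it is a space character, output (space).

Answer: w

Derivation:
After 1 (G): row=3 col=0 char='b'
After 2 (j): row=3 col=0 char='b'
After 3 (h): row=3 col=0 char='b'
After 4 ($): row=3 col=17 char='n'
After 5 (gg): row=0 col=0 char='_'
After 6 (^): row=0 col=3 char='w'
After 7 (k): row=0 col=3 char='w'
After 8 (k): row=0 col=3 char='w'
After 9 (w): row=0 col=8 char='t'
After 10 (b): row=0 col=3 char='w'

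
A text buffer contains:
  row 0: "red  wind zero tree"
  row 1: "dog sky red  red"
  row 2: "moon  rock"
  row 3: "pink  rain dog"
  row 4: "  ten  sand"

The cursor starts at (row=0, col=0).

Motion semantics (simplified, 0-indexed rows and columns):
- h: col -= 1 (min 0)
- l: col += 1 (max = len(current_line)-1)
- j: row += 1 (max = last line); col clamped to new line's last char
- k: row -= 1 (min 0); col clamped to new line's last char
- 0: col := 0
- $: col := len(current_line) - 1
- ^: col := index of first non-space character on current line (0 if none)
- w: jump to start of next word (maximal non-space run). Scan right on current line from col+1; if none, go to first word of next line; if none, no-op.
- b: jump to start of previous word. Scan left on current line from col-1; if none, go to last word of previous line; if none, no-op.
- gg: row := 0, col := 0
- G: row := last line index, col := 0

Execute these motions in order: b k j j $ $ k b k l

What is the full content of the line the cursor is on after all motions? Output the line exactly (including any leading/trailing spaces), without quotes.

After 1 (b): row=0 col=0 char='r'
After 2 (k): row=0 col=0 char='r'
After 3 (j): row=1 col=0 char='d'
After 4 (j): row=2 col=0 char='m'
After 5 ($): row=2 col=9 char='k'
After 6 ($): row=2 col=9 char='k'
After 7 (k): row=1 col=9 char='e'
After 8 (b): row=1 col=8 char='r'
After 9 (k): row=0 col=8 char='d'
After 10 (l): row=0 col=9 char='_'

Answer: red  wind zero tree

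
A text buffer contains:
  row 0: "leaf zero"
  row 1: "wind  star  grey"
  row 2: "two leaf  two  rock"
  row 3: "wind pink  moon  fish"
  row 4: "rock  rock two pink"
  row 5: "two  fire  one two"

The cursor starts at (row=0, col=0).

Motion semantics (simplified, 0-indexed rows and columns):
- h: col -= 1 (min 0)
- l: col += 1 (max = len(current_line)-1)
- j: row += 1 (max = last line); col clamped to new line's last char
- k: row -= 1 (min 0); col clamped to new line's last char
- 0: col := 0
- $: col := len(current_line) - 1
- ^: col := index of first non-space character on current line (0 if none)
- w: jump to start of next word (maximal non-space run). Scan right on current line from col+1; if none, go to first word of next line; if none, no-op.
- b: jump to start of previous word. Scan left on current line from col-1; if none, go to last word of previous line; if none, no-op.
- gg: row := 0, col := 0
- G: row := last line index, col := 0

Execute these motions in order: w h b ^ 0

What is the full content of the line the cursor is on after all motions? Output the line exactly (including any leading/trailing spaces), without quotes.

Answer: leaf zero

Derivation:
After 1 (w): row=0 col=5 char='z'
After 2 (h): row=0 col=4 char='_'
After 3 (b): row=0 col=0 char='l'
After 4 (^): row=0 col=0 char='l'
After 5 (0): row=0 col=0 char='l'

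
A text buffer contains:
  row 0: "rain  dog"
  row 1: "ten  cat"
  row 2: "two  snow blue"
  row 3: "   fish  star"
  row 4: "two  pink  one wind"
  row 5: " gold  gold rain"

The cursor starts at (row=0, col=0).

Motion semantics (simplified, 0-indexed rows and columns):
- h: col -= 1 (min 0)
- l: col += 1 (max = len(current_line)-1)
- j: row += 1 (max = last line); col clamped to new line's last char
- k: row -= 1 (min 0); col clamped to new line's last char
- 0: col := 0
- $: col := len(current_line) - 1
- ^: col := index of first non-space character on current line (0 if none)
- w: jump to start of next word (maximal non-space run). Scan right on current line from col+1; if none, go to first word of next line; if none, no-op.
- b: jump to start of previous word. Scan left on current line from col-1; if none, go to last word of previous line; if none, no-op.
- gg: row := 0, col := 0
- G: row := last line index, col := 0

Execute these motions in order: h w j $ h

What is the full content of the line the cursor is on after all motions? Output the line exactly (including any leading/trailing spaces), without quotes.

After 1 (h): row=0 col=0 char='r'
After 2 (w): row=0 col=6 char='d'
After 3 (j): row=1 col=6 char='a'
After 4 ($): row=1 col=7 char='t'
After 5 (h): row=1 col=6 char='a'

Answer: ten  cat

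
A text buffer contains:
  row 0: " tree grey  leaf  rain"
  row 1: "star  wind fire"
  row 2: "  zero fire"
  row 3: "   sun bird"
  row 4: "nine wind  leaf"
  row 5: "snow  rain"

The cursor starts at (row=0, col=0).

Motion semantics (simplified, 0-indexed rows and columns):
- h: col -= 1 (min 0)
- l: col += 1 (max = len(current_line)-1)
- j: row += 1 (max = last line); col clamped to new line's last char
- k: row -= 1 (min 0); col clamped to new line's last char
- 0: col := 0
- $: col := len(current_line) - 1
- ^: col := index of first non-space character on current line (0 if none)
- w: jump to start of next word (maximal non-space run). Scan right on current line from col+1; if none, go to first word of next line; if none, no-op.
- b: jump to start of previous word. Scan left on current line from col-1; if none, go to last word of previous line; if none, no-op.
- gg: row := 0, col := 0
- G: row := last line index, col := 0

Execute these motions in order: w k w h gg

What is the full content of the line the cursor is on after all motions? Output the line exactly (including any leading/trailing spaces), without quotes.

After 1 (w): row=0 col=1 char='t'
After 2 (k): row=0 col=1 char='t'
After 3 (w): row=0 col=6 char='g'
After 4 (h): row=0 col=5 char='_'
After 5 (gg): row=0 col=0 char='_'

Answer:  tree grey  leaf  rain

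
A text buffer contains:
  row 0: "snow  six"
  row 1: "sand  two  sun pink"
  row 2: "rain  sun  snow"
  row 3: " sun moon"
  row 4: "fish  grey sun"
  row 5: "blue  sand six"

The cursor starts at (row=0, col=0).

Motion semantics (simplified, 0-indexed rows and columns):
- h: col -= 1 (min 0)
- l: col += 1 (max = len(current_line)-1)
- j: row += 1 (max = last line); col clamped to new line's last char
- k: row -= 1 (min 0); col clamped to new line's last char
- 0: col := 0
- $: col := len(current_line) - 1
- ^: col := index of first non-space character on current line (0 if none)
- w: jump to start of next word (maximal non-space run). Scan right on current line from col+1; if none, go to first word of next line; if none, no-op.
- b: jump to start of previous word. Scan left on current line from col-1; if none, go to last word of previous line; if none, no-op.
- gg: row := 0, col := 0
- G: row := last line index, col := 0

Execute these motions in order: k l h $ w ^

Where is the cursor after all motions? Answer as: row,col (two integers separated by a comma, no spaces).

Answer: 1,0

Derivation:
After 1 (k): row=0 col=0 char='s'
After 2 (l): row=0 col=1 char='n'
After 3 (h): row=0 col=0 char='s'
After 4 ($): row=0 col=8 char='x'
After 5 (w): row=1 col=0 char='s'
After 6 (^): row=1 col=0 char='s'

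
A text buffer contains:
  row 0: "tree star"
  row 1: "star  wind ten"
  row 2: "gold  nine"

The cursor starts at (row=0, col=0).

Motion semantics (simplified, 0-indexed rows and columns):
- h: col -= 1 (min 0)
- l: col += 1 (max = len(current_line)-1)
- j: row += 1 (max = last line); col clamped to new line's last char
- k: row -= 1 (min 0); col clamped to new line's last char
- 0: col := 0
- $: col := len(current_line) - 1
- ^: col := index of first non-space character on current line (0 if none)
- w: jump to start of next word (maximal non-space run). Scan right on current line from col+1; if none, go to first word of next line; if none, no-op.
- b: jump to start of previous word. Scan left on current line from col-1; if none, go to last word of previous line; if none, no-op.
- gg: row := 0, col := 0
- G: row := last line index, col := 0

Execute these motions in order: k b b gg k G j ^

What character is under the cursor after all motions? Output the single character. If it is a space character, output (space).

After 1 (k): row=0 col=0 char='t'
After 2 (b): row=0 col=0 char='t'
After 3 (b): row=0 col=0 char='t'
After 4 (gg): row=0 col=0 char='t'
After 5 (k): row=0 col=0 char='t'
After 6 (G): row=2 col=0 char='g'
After 7 (j): row=2 col=0 char='g'
After 8 (^): row=2 col=0 char='g'

Answer: g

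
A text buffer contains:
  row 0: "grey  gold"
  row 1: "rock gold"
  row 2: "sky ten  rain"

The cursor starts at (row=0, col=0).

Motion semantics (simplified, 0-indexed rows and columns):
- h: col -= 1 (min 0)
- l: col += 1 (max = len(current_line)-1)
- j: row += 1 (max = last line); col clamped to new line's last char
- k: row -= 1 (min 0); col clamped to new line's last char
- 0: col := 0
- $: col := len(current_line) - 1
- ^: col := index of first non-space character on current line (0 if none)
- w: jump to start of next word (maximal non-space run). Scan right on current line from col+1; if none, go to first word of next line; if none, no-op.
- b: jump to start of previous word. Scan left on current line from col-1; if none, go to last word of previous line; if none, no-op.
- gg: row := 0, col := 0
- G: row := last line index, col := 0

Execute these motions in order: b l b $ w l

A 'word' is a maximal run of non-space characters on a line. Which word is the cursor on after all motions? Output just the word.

After 1 (b): row=0 col=0 char='g'
After 2 (l): row=0 col=1 char='r'
After 3 (b): row=0 col=0 char='g'
After 4 ($): row=0 col=9 char='d'
After 5 (w): row=1 col=0 char='r'
After 6 (l): row=1 col=1 char='o'

Answer: rock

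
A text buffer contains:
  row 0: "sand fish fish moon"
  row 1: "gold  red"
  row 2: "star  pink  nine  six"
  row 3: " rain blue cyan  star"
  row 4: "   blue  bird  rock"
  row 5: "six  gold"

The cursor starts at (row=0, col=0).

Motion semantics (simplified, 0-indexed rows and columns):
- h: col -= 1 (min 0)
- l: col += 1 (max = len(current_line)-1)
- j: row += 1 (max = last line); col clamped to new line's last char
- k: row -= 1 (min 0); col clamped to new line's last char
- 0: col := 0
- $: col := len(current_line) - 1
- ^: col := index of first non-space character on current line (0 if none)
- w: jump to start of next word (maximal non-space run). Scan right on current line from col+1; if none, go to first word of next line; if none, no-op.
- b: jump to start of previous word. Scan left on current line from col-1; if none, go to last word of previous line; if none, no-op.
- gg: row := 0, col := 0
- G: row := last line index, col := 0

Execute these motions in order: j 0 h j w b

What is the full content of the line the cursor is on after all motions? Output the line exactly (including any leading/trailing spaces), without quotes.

Answer: star  pink  nine  six

Derivation:
After 1 (j): row=1 col=0 char='g'
After 2 (0): row=1 col=0 char='g'
After 3 (h): row=1 col=0 char='g'
After 4 (j): row=2 col=0 char='s'
After 5 (w): row=2 col=6 char='p'
After 6 (b): row=2 col=0 char='s'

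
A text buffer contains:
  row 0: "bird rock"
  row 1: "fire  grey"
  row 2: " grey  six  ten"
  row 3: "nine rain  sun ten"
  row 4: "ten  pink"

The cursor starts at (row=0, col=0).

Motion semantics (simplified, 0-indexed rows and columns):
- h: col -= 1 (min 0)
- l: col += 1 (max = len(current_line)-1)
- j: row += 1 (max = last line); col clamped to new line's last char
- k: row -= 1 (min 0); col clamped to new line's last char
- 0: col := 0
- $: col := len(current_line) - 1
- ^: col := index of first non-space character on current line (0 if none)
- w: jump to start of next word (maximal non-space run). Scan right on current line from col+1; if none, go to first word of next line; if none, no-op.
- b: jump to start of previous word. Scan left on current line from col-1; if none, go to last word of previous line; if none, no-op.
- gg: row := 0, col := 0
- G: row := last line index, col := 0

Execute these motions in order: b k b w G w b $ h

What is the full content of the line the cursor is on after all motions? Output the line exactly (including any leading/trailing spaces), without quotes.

After 1 (b): row=0 col=0 char='b'
After 2 (k): row=0 col=0 char='b'
After 3 (b): row=0 col=0 char='b'
After 4 (w): row=0 col=5 char='r'
After 5 (G): row=4 col=0 char='t'
After 6 (w): row=4 col=5 char='p'
After 7 (b): row=4 col=0 char='t'
After 8 ($): row=4 col=8 char='k'
After 9 (h): row=4 col=7 char='n'

Answer: ten  pink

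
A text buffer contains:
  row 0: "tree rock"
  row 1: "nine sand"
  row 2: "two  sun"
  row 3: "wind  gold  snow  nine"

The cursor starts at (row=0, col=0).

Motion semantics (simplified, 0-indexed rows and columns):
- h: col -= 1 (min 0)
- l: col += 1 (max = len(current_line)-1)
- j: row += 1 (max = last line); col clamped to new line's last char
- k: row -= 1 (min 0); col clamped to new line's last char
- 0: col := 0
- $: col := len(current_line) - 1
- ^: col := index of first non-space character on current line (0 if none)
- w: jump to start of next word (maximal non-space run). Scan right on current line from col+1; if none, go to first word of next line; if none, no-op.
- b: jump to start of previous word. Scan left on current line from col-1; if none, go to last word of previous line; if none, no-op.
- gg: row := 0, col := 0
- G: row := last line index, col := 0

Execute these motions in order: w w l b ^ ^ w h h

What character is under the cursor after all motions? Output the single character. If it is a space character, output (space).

After 1 (w): row=0 col=5 char='r'
After 2 (w): row=1 col=0 char='n'
After 3 (l): row=1 col=1 char='i'
After 4 (b): row=1 col=0 char='n'
After 5 (^): row=1 col=0 char='n'
After 6 (^): row=1 col=0 char='n'
After 7 (w): row=1 col=5 char='s'
After 8 (h): row=1 col=4 char='_'
After 9 (h): row=1 col=3 char='e'

Answer: e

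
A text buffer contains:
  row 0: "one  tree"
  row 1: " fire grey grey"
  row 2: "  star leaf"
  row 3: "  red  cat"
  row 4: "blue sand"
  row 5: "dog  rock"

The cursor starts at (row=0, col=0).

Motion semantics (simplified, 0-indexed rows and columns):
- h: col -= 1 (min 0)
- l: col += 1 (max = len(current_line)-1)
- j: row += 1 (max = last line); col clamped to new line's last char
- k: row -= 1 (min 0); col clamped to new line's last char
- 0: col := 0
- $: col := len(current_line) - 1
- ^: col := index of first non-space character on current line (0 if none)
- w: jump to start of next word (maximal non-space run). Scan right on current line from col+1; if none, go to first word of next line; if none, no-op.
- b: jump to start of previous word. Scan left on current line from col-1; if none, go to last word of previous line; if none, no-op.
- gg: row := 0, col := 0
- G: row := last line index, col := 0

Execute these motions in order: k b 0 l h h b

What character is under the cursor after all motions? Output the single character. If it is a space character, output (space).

After 1 (k): row=0 col=0 char='o'
After 2 (b): row=0 col=0 char='o'
After 3 (0): row=0 col=0 char='o'
After 4 (l): row=0 col=1 char='n'
After 5 (h): row=0 col=0 char='o'
After 6 (h): row=0 col=0 char='o'
After 7 (b): row=0 col=0 char='o'

Answer: o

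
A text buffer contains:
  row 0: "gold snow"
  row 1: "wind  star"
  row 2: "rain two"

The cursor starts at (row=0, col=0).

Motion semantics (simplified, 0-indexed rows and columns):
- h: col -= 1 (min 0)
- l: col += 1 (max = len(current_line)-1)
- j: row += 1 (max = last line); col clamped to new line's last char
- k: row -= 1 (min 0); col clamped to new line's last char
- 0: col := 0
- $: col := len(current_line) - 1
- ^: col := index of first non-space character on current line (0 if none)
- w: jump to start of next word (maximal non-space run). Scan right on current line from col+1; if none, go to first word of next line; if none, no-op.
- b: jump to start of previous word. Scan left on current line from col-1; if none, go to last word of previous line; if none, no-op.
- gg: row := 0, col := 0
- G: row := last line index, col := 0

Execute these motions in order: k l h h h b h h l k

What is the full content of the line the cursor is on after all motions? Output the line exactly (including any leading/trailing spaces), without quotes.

Answer: gold snow

Derivation:
After 1 (k): row=0 col=0 char='g'
After 2 (l): row=0 col=1 char='o'
After 3 (h): row=0 col=0 char='g'
After 4 (h): row=0 col=0 char='g'
After 5 (h): row=0 col=0 char='g'
After 6 (b): row=0 col=0 char='g'
After 7 (h): row=0 col=0 char='g'
After 8 (h): row=0 col=0 char='g'
After 9 (l): row=0 col=1 char='o'
After 10 (k): row=0 col=1 char='o'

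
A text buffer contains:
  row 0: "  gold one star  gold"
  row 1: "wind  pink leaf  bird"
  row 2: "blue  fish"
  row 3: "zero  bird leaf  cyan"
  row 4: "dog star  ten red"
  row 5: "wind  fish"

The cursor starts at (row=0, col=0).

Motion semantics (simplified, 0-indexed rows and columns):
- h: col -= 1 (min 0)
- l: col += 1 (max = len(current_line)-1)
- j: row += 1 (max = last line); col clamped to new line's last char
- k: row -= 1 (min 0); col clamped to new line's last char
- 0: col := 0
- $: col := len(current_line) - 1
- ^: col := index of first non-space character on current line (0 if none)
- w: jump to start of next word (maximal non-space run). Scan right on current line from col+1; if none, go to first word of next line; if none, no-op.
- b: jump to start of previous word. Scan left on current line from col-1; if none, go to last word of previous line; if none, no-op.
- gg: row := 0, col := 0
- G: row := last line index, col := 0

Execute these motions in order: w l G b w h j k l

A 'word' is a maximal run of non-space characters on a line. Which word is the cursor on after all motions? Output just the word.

Answer: dog

Derivation:
After 1 (w): row=0 col=2 char='g'
After 2 (l): row=0 col=3 char='o'
After 3 (G): row=5 col=0 char='w'
After 4 (b): row=4 col=14 char='r'
After 5 (w): row=5 col=0 char='w'
After 6 (h): row=5 col=0 char='w'
After 7 (j): row=5 col=0 char='w'
After 8 (k): row=4 col=0 char='d'
After 9 (l): row=4 col=1 char='o'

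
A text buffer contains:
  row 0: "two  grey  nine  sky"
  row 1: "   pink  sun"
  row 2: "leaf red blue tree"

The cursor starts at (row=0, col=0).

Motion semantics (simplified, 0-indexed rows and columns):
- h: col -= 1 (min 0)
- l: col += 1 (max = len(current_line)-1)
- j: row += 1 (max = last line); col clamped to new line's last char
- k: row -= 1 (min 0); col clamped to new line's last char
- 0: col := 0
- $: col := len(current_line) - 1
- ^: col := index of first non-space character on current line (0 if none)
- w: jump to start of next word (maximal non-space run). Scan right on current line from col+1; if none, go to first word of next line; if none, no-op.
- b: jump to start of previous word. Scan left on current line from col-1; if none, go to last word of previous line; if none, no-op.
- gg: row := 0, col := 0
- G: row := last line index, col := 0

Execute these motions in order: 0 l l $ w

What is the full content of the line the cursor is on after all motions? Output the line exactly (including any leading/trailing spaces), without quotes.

After 1 (0): row=0 col=0 char='t'
After 2 (l): row=0 col=1 char='w'
After 3 (l): row=0 col=2 char='o'
After 4 ($): row=0 col=19 char='y'
After 5 (w): row=1 col=3 char='p'

Answer:    pink  sun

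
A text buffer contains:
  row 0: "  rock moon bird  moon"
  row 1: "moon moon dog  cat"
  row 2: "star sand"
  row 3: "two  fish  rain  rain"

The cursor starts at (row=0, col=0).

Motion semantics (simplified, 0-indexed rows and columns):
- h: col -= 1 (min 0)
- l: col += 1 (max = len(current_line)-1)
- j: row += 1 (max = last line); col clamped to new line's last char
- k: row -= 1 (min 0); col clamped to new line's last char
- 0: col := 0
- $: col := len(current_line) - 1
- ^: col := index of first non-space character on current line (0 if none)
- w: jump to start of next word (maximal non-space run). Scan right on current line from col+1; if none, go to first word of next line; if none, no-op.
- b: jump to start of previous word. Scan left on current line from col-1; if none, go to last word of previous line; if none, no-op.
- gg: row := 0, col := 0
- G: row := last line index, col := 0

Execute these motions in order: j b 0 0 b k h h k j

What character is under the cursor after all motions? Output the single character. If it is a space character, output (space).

After 1 (j): row=1 col=0 char='m'
After 2 (b): row=0 col=18 char='m'
After 3 (0): row=0 col=0 char='_'
After 4 (0): row=0 col=0 char='_'
After 5 (b): row=0 col=0 char='_'
After 6 (k): row=0 col=0 char='_'
After 7 (h): row=0 col=0 char='_'
After 8 (h): row=0 col=0 char='_'
After 9 (k): row=0 col=0 char='_'
After 10 (j): row=1 col=0 char='m'

Answer: m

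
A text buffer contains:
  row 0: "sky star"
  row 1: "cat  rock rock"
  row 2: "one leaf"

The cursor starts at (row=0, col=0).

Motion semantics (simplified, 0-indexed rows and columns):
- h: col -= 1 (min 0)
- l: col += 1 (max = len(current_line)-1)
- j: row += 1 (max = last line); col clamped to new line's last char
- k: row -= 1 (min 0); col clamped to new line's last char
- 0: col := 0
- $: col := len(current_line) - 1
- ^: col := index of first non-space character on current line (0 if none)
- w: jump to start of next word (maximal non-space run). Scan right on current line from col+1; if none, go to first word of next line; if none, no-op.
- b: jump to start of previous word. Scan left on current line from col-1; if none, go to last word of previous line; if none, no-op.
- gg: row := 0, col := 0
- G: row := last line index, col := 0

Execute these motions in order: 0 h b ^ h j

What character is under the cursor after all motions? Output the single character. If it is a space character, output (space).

After 1 (0): row=0 col=0 char='s'
After 2 (h): row=0 col=0 char='s'
After 3 (b): row=0 col=0 char='s'
After 4 (^): row=0 col=0 char='s'
After 5 (h): row=0 col=0 char='s'
After 6 (j): row=1 col=0 char='c'

Answer: c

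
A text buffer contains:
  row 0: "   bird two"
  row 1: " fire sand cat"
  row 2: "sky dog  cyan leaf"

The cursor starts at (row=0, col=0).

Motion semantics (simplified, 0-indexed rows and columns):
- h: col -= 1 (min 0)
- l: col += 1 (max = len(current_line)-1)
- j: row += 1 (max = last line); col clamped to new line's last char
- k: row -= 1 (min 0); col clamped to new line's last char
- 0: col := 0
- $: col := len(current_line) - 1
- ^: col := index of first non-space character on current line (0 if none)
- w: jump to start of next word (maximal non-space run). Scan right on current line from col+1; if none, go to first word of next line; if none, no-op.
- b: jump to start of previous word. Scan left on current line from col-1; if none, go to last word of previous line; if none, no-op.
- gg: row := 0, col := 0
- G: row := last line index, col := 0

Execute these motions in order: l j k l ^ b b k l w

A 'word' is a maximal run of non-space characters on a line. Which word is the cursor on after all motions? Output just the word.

Answer: two

Derivation:
After 1 (l): row=0 col=1 char='_'
After 2 (j): row=1 col=1 char='f'
After 3 (k): row=0 col=1 char='_'
After 4 (l): row=0 col=2 char='_'
After 5 (^): row=0 col=3 char='b'
After 6 (b): row=0 col=3 char='b'
After 7 (b): row=0 col=3 char='b'
After 8 (k): row=0 col=3 char='b'
After 9 (l): row=0 col=4 char='i'
After 10 (w): row=0 col=8 char='t'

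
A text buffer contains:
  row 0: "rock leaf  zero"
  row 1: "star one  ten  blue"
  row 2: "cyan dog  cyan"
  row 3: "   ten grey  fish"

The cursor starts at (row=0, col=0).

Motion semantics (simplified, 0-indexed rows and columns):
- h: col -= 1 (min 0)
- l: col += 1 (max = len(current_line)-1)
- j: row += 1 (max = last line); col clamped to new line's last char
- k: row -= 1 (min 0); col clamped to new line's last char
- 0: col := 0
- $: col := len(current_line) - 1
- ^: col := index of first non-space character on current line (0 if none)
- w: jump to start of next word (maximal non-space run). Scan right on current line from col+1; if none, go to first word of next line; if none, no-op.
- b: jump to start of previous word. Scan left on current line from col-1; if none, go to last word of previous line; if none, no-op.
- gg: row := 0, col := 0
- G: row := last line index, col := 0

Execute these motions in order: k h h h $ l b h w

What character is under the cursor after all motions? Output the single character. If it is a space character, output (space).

Answer: z

Derivation:
After 1 (k): row=0 col=0 char='r'
After 2 (h): row=0 col=0 char='r'
After 3 (h): row=0 col=0 char='r'
After 4 (h): row=0 col=0 char='r'
After 5 ($): row=0 col=14 char='o'
After 6 (l): row=0 col=14 char='o'
After 7 (b): row=0 col=11 char='z'
After 8 (h): row=0 col=10 char='_'
After 9 (w): row=0 col=11 char='z'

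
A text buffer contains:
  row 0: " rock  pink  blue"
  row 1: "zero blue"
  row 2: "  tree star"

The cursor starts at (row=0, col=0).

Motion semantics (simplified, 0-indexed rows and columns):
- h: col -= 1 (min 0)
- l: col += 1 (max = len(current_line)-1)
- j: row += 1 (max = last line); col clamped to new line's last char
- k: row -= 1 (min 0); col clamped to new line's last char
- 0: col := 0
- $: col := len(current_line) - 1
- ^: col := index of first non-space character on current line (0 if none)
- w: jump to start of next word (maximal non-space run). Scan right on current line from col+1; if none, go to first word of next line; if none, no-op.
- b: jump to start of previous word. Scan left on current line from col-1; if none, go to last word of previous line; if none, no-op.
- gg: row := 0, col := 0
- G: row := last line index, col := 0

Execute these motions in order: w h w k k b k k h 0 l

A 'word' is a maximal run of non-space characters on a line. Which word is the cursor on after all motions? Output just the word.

Answer: rock

Derivation:
After 1 (w): row=0 col=1 char='r'
After 2 (h): row=0 col=0 char='_'
After 3 (w): row=0 col=1 char='r'
After 4 (k): row=0 col=1 char='r'
After 5 (k): row=0 col=1 char='r'
After 6 (b): row=0 col=1 char='r'
After 7 (k): row=0 col=1 char='r'
After 8 (k): row=0 col=1 char='r'
After 9 (h): row=0 col=0 char='_'
After 10 (0): row=0 col=0 char='_'
After 11 (l): row=0 col=1 char='r'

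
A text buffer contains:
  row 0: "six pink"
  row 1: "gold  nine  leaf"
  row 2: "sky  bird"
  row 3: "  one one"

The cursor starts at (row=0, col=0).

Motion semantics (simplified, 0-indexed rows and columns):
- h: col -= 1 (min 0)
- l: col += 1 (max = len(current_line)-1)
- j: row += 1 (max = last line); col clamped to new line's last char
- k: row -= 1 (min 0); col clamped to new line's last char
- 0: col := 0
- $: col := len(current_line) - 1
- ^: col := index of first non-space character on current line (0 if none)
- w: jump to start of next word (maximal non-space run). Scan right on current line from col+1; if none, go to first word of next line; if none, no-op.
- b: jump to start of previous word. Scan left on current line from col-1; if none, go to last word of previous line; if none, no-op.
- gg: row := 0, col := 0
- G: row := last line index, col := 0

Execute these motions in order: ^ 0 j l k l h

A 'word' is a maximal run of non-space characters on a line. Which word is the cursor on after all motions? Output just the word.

After 1 (^): row=0 col=0 char='s'
After 2 (0): row=0 col=0 char='s'
After 3 (j): row=1 col=0 char='g'
After 4 (l): row=1 col=1 char='o'
After 5 (k): row=0 col=1 char='i'
After 6 (l): row=0 col=2 char='x'
After 7 (h): row=0 col=1 char='i'

Answer: six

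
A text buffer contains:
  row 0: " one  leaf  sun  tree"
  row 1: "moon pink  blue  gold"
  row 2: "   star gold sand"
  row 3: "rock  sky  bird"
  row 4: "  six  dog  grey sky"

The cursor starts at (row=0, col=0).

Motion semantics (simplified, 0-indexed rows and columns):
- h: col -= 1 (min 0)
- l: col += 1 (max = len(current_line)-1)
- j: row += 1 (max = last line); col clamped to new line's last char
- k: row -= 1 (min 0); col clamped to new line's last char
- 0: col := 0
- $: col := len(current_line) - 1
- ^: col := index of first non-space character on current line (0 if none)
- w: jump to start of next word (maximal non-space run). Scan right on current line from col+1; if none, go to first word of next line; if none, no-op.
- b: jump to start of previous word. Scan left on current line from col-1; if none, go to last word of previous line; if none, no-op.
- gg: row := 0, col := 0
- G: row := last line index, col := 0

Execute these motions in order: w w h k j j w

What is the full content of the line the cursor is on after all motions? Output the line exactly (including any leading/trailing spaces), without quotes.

After 1 (w): row=0 col=1 char='o'
After 2 (w): row=0 col=6 char='l'
After 3 (h): row=0 col=5 char='_'
After 4 (k): row=0 col=5 char='_'
After 5 (j): row=1 col=5 char='p'
After 6 (j): row=2 col=5 char='a'
After 7 (w): row=2 col=8 char='g'

Answer:    star gold sand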